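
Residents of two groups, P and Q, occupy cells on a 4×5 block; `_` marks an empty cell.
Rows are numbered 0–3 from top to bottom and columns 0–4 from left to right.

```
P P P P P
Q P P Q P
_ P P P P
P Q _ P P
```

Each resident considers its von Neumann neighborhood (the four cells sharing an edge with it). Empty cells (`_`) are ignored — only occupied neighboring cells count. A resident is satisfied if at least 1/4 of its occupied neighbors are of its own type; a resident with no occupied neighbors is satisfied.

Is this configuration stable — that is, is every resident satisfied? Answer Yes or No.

(0,0)P 1/2 satisfied
(0,1)P 3/3 satisfied
(0,2)P 3/3 satisfied
(0,3)P 2/3 satisfied
(0,4)P 2/2 satisfied
(1,0)Q 0/2 not
(1,1)P 3/4 satisfied
(1,2)P 3/4 satisfied
(1,3)Q 0/4 not
(1,4)P 2/3 satisfied
(2,1)P 2/3 satisfied
(2,2)P 3/3 satisfied
(2,3)P 3/4 satisfied
(2,4)P 3/3 satisfied
(3,0)P 0/1 not
(3,1)Q 0/2 not
(3,3)P 2/2 satisfied
(3,4)P 2/2 satisfied
For instance (1,0) has only 0/2 same-type neighbors, below 1/4.

No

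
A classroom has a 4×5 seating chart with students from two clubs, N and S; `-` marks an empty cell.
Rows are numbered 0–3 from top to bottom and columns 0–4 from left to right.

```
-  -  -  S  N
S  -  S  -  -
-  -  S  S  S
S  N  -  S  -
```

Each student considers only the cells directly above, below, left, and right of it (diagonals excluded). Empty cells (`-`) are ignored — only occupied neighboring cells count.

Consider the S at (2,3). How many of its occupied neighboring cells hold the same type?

Occupied neighbors of (2,3): (3,3)=S, (2,2)=S, (2,4)=S.
Same type (S): 3 of 3.

3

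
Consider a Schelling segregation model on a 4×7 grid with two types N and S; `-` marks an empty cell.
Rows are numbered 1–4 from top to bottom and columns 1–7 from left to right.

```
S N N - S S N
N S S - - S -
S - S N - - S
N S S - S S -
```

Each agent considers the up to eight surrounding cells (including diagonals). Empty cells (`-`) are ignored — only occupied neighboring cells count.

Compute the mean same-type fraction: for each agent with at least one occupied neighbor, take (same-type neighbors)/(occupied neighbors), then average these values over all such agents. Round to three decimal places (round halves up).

0.522

(1,1)S 1/3
(1,2)N 2/5
(1,3)N 1/3
(1,5)S 2/2
(1,6)S 2/3
(1,7)N 0/2
(2,1)N 1/4
(2,2)S 4/7
(2,3)S 2/5
(2,6)S 3/4
(3,1)S 2/4
(3,3)S 4/5
(3,4)N 0/4
(3,7)S 2/2
(4,1)N 0/2
(4,2)S 3/4
(4,3)S 2/3
(4,5)S 1/2
(4,6)S 2/2
Sum over 19 agents: 1/3 + 2/5 + 1/3 + 2/2 + 2/3 + 0/2 + 1/4 + 4/7 + 2/5 + 3/4 + 2/4 + 4/5 + 0/4 + 2/2 + 0/2 + 3/4 + 2/3 + 1/2 + 2/2 = 1389/140; mean = 1389/140 ÷ 19 = 1389/2660 = 0.522180… → 0.522.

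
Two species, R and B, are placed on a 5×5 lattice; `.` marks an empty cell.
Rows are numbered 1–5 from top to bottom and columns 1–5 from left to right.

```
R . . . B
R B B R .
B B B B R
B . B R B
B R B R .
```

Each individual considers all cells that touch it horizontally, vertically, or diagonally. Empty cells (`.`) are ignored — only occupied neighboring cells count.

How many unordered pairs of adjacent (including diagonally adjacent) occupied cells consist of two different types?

22

Scan each occupied cell's neighbors to the right and below (and the two forward diagonals) so each pair is counted once.
From row 1: 2 unlike of 3 pairs (running 2/3).
From row 2: 6 unlike of 14 pairs (running 8/17).
From row 3: 4 unlike of 14 pairs (running 12/31).
From row 4: 7 unlike of 10 pairs (running 19/41).
From row 5: 3 unlike of 3 pairs (running 22/44).
Total adjacent occupied pairs: 44; unlike-type pairs: 22.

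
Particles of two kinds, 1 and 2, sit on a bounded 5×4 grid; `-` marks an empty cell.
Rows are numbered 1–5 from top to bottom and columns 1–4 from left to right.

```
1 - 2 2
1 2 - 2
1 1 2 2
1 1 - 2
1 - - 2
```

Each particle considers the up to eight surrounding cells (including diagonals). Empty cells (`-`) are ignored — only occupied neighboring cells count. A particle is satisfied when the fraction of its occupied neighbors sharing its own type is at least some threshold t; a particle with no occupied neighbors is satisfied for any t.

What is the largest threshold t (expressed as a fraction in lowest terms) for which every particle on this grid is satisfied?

Row 1: (1,1)1 1/2 · (1,3)2 3/3 · (1,4)2 2/2
Row 2: (2,1)1 3/4 · (2,2)2 2/6 · (2,4)2 4/4
Row 3: (3,1)1 4/5 · (3,2)1 4/6 · (3,3)2 4/6 · (3,4)2 3/3
Row 4: (4,1)1 4/4 · (4,2)1 4/5 · (4,4)2 3/3
Row 5: (5,1)1 2/2 · (5,4)2 1/1
The smallest same-type fraction is 2/6 at (2,2), which reduces to 1/3. Any threshold above that leaves this particle unsatisfied.

1/3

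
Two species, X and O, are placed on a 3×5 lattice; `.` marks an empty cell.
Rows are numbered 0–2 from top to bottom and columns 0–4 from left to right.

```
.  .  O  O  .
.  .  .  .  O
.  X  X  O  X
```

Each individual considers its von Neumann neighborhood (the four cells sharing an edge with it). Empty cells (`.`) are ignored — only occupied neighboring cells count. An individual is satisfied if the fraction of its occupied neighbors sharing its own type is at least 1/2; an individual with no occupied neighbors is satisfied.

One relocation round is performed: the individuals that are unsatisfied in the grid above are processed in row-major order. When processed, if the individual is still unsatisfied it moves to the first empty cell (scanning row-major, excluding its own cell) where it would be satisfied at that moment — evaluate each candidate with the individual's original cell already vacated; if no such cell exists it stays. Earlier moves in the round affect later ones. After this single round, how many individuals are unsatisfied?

0

Initially unsatisfied (in order): (1,4), (2,3), (2,4).
  (1,4) → (0,0).
  (2,3) → (0,1).
  (2,4): now satisfied by earlier moves; stays.
Resulting grid:
O O O O .
. . . . .
. X X . X
All satisfied now.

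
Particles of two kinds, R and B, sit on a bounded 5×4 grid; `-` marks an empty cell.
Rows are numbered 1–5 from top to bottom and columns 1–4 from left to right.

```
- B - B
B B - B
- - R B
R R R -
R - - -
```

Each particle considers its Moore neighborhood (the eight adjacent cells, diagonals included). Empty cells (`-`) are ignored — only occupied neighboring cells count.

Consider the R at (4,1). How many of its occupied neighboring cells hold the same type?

Occupied neighbors of (4,1): (4,2)=R, (5,1)=R.
Same type (R): 2 of 2.

2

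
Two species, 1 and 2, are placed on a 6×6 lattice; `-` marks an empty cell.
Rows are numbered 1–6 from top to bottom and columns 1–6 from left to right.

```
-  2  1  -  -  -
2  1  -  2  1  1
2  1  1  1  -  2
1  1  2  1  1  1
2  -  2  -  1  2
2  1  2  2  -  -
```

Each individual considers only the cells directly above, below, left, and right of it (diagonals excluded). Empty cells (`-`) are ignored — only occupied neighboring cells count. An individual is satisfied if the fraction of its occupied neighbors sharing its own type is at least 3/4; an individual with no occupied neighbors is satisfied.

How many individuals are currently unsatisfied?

(1,2)2 0/2 not
(1,3)1 0/1 not
(2,1)2 1/2 not
(2,2)1 1/3 not
(2,4)2 0/2 not
(2,5)1 1/2 not
(2,6)1 1/2 not
(3,1)2 1/3 not
(3,2)1 3/4 satisfied
(3,3)1 2/3 not
(3,4)1 2/3 not
(3,6)2 0/2 not
(4,1)1 1/3 not
(4,2)1 2/3 not
(4,3)2 1/4 not
(4,4)1 2/3 not
(4,5)1 3/3 satisfied
(4,6)1 1/3 not
(5,1)2 1/2 not
(5,3)2 2/2 satisfied
(5,5)1 1/2 not
(5,6)2 0/2 not
(6,1)2 1/2 not
(6,2)1 0/2 not
(6,3)2 2/3 not
(6,4)2 1/1 satisfied
Unsatisfied: (1,2), (1,3), (2,1), (2,2), (2,4), (2,5), (2,6), (3,1), (3,3), (3,4), (3,6), (4,1), (4,2), (4,3), (4,4), (4,6), (5,1), (5,5), (5,6), (6,1), (6,2), (6,3) — 22 in total.

22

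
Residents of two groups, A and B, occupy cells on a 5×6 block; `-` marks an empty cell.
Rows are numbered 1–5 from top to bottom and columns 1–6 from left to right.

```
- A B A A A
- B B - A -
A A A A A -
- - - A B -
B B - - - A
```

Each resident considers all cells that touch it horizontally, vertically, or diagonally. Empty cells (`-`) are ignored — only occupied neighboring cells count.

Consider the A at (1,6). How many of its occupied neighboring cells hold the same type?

Occupied neighbors of (1,6): (1,5)=A, (2,5)=A.
Same type (A): 2 of 2.

2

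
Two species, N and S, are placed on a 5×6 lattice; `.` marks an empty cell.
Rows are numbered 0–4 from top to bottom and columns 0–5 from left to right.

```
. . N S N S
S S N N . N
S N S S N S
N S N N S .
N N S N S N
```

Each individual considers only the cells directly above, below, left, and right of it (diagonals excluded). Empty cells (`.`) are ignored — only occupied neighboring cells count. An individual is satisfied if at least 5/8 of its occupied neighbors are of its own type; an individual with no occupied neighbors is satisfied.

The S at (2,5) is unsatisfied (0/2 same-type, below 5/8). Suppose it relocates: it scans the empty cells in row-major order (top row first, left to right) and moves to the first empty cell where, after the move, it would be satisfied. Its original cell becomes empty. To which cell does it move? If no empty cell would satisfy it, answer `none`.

Vacating (2,5). Empty cells in order:
  (0,0): 1/1 same-type → satisfied — stop here.

(0,0)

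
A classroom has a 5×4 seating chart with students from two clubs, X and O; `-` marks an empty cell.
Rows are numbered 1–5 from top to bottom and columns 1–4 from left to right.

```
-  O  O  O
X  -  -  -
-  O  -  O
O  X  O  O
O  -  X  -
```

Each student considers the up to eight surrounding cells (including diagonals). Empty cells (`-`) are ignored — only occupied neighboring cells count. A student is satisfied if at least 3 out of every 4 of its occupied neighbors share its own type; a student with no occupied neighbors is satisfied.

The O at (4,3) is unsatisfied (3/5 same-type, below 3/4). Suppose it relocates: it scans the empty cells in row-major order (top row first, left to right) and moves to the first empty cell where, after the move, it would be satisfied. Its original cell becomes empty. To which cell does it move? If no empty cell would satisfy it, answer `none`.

Vacating (4,3). Empty cells in order:
  (1,1): 1/2 same-type → still unsatisfied.
  (2,2): 3/4 same-type → satisfied — stop here.

(2,2)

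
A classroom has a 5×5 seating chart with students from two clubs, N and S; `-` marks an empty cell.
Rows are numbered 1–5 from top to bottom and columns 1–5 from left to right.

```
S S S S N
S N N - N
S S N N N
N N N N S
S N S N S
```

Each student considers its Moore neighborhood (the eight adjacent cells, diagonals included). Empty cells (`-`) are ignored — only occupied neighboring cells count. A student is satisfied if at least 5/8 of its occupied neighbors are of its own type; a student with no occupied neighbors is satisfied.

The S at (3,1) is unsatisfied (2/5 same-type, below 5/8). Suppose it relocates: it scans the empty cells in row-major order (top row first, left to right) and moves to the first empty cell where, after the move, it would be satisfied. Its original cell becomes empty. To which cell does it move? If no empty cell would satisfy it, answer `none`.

Vacating (3,1). Empty cells in order:
  (2,4): 2/8 same-type → still unsatisfied.

none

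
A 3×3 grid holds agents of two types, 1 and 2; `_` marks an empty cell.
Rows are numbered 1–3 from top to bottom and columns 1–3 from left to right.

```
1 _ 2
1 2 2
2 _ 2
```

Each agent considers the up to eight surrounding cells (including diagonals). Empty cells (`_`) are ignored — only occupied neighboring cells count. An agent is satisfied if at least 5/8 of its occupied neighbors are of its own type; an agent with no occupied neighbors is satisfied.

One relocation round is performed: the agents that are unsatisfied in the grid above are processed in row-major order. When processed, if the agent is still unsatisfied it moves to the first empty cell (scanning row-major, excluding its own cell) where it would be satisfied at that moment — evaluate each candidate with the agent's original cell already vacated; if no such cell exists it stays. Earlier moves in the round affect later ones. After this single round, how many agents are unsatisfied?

2

Initially unsatisfied (in order): (1,1), (2,1), (3,1).
  (1,1): no empty cell satisfies it; stays.
  (2,1): no empty cell satisfies it; stays.
  (3,1) → (3,2).
Resulting grid:
1 _ 2
1 2 2
_ 2 2
Unsatisfied now: (1,1), (2,1).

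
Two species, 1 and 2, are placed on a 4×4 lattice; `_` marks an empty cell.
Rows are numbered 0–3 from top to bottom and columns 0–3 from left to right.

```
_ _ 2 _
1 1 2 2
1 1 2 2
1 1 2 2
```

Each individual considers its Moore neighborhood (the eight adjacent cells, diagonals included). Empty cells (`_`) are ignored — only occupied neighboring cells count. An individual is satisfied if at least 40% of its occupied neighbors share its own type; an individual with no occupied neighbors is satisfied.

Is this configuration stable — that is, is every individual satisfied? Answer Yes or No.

Yes

(0,2)2 2/3 satisfied
(1,0)1 3/3 satisfied
(1,1)1 3/6 satisfied
(1,2)2 4/6 satisfied
(1,3)2 4/4 satisfied
(2,0)1 5/5 satisfied
(2,1)1 5/8 satisfied
(2,2)2 5/8 satisfied
(2,3)2 5/5 satisfied
(3,0)1 3/3 satisfied
(3,1)1 3/5 satisfied
(3,2)2 3/5 satisfied
(3,3)2 3/3 satisfied
All meet the threshold, so the configuration is stable.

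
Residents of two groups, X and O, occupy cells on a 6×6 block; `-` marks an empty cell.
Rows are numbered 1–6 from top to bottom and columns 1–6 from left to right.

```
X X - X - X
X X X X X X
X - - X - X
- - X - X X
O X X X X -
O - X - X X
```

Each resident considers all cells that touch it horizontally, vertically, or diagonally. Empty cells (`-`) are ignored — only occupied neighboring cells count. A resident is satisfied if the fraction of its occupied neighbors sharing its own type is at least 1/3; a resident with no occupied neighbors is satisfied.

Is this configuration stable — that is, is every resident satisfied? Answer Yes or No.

Row 1: (1,1)X 3/3 ✓ · (1,2)X 4/4 ✓ · (1,4)X 3/3 ✓ · (1,6)X 2/2 ✓
Row 2: (2,1)X 4/4 ✓ · (2,2)X 5/5 ✓ · (2,3)X 5/5 ✓ · (2,4)X 4/4 ✓ · (2,5)X 6/6 ✓ · (2,6)X 3/3 ✓
Row 3: (3,1)X 2/2 ✓ · (3,4)X 5/5 ✓ · (3,6)X 4/4 ✓
Row 4: (4,3)X 4/4 ✓ · (4,5)X 5/5 ✓ · (4,6)X 3/3 ✓
Row 5: (5,1)O 1/2 ✓ · (5,2)X 3/5 ✓ · (5,3)X 4/4 ✓ · (5,4)X 6/6 ✓ · (5,5)X 5/5 ✓
Row 6: (6,1)O 1/2 ✓ · (6,3)X 3/3 ✓ · (6,5)X 3/3 ✓ · (6,6)X 2/2 ✓
All meet the threshold, so the configuration is stable.

Yes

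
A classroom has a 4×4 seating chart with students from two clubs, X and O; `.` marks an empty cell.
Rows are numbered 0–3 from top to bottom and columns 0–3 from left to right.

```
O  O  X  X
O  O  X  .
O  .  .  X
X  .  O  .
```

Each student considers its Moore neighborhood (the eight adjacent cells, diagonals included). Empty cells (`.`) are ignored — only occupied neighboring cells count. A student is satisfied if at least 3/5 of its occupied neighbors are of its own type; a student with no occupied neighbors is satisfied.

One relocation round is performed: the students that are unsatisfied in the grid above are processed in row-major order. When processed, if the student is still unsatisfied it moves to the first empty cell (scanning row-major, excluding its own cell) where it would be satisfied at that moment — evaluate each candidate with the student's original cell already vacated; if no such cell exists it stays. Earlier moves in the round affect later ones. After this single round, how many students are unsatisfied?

Initially unsatisfied (in order): (0,2), (2,3), (3,0), (3,2).
  (0,2) → (1,3).
  (2,3): now satisfied by earlier moves; stays.
  (3,0) → (0,2).
  (3,2) → (2,1).
Resulting grid:
O O X X
O O X X
O O . X
. . . .
Unsatisfied now: (1,2).

1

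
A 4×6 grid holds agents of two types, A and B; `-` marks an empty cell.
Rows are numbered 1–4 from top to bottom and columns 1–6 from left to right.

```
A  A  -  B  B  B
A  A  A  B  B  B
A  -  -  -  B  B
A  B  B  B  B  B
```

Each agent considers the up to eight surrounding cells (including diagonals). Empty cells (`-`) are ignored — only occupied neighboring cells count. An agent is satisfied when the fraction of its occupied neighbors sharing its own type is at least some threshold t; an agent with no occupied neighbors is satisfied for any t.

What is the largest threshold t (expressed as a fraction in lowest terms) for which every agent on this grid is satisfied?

Row 1: (1,1)A 3/3 · (1,2)A 4/4 · (1,4)B 3/4 · (1,5)B 5/5 · (1,6)B 3/3
Row 2: (2,1)A 4/4 · (2,2)A 5/5 · (2,3)A 2/4 · (2,4)B 4/5 · (2,5)B 7/7 · (2,6)B 5/5
Row 3: (3,1)A 3/4 · (3,5)B 7/7 · (3,6)B 5/5
Row 4: (4,1)A 1/2 · (4,2)B 1/3 · (4,3)B 2/2 · (4,4)B 3/3 · (4,5)B 4/4 · (4,6)B 3/3
The smallest same-type fraction is 1/3 at (4,2), which reduces to 1/3. Any threshold above that leaves this agent unsatisfied.

1/3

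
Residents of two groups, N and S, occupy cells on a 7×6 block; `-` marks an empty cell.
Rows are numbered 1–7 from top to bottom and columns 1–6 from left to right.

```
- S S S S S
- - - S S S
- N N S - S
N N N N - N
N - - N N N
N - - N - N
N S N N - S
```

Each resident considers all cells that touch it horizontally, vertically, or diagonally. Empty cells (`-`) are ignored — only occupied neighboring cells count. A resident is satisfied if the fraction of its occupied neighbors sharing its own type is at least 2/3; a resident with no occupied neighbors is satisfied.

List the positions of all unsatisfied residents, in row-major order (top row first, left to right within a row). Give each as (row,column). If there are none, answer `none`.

(3,4), (7,1), (7,2), (7,6)

(1,2)S 1/1 satisfied
(1,3)S 3/3 satisfied
(1,4)S 4/4 satisfied
(1,5)S 5/5 satisfied
(1,6)S 3/3 satisfied
(2,4)S 5/6 satisfied
(2,5)S 7/7 satisfied
(2,6)S 4/4 satisfied
(3,2)N 4/4 satisfied
(3,3)N 4/6 satisfied
(3,4)S 2/5 not
(3,6)S 2/3 satisfied
(4,1)N 3/3 satisfied
(4,2)N 5/5 satisfied
(4,3)N 5/6 satisfied
(4,4)N 4/5 satisfied
(4,6)N 2/3 satisfied
(5,1)N 3/3 satisfied
(5,4)N 4/4 satisfied
(5,5)N 6/6 satisfied
(5,6)N 3/3 satisfied
(6,1)N 2/3 satisfied
(6,4)N 4/4 satisfied
(6,6)N 2/3 satisfied
(7,1)N 1/2 not
(7,2)S 0/3 not
(7,3)N 2/3 satisfied
(7,4)N 2/2 satisfied
(7,6)S 0/1 not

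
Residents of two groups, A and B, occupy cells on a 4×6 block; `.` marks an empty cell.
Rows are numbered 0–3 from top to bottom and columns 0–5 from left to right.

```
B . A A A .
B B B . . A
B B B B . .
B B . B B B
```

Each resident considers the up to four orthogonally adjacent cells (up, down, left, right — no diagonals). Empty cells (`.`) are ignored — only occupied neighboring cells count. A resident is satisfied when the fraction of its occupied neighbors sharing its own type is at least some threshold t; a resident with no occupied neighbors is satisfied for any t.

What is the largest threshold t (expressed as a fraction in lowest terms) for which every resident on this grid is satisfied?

Row 0: (0,0)B 1/1 · (0,2)A 1/2 · (0,3)A 2/2 · (0,4)A 1/1
Row 1: (1,0)B 3/3 · (1,1)B 3/3 · (1,2)B 2/3 · (1,5)A — no occupied neighbors
Row 2: (2,0)B 3/3 · (2,1)B 4/4 · (2,2)B 3/3 · (2,3)B 2/2
Row 3: (3,0)B 2/2 · (3,1)B 2/2 · (3,3)B 2/2 · (3,4)B 2/2 · (3,5)B 1/1
The smallest same-type fraction is 1/2 at (0,2), which reduces to 1/2. Any threshold above that leaves this resident unsatisfied.

1/2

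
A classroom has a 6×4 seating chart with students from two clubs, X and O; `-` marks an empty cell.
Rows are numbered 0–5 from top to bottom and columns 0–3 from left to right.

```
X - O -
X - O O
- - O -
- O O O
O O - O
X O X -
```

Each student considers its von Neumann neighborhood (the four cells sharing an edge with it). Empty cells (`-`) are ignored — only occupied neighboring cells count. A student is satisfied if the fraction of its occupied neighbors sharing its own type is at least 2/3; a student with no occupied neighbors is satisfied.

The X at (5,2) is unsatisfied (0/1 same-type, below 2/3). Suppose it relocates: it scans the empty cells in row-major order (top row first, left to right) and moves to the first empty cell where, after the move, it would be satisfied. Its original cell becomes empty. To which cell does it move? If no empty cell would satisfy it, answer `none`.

Vacating (5,2). Empty cells in order:
  (0,1): 1/2 same-type → still unsatisfied.
  (0,3): 0/2 same-type → still unsatisfied.
  (1,1): 1/2 same-type → still unsatisfied.
  (2,0): 1/1 same-type → satisfied — stop here.

(2,0)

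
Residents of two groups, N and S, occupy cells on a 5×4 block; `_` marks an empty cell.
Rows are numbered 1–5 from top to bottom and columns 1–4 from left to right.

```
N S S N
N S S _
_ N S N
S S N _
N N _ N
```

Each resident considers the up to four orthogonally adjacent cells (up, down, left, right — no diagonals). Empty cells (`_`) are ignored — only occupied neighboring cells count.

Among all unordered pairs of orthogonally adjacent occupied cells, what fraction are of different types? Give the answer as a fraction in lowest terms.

Scan each occupied cell's neighbors to the right and below so each pair is counted once.
From row 1: 2 unlike of 6 pairs (running 2/6).
From row 2: 2 unlike of 4 pairs (running 4/10).
From row 3: 4 unlike of 4 pairs (running 8/14).
From row 4: 3 unlike of 4 pairs (running 11/18).
From row 5: 0 unlike of 1 pairs (running 11/19).
Total adjacent occupied pairs: 19; unlike-type pairs: 11.
11/19 is already in lowest terms.

11/19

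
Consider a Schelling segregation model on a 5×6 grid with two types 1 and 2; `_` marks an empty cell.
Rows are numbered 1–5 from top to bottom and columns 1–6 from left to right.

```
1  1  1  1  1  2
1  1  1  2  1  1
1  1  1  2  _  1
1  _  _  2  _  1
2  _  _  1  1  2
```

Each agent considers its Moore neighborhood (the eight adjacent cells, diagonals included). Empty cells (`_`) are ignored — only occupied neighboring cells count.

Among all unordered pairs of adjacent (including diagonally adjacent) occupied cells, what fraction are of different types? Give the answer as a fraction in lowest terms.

1/3

Scan each occupied cell's neighbors to the right and below (and the two forward diagonals) so each pair is counted once.
Row 1: 1(1,1)–1(1,2)= 1(1,1)–1(2,1)= 1(1,1)–1(2,2)= 1(1,2)–1(1,3)= 1(1,2)–1(2,2)= 1(1,2)–1(2,3)= 1(1,2)–1(2,1)= 1(1,3)–1(1,4)= 1(1,3)–1(2,3)= 1(1,3)–2(2,4)≠ 1(1,3)–1(2,2)= 1(1,4)–1(1,5)= 1(1,4)–2(2,4)≠ 1(1,4)–1(2,5)= 1(1,4)–1(2,3)= 1(1,5)–2(1,6)≠ 1(1,5)–1(2,5)= 1(1,5)–1(2,6)= 1(1,5)–2(2,4)≠ 2(1,6)–1(2,6)≠ 2(1,6)–1(2,5)≠  → 6/21 unlike.
Row 2: 1(2,1)–1(2,2)= 1(2,1)–1(3,1)= 1(2,1)–1(3,2)= 1(2,2)–1(2,3)= 1(2,2)–1(3,2)= 1(2,2)–1(3,3)= 1(2,2)–1(3,1)= 1(2,3)–2(2,4)≠ 1(2,3)–1(3,3)= 1(2,3)–2(3,4)≠ 1(2,3)–1(3,2)= 2(2,4)–1(2,5)≠ 2(2,4)–2(3,4)= 2(2,4)–1(3,3)≠ 1(2,5)–1(2,6)= 1(2,5)–1(3,6)= 1(2,5)–2(3,4)≠ 1(2,6)–1(3,6)=  → 5/18 unlike.
Row 3: 1(3,1)–1(3,2)= 1(3,1)–1(4,1)= 1(3,2)–1(3,3)= 1(3,2)–1(4,1)= 1(3,3)–2(3,4)≠ 1(3,3)–2(4,4)≠ 2(3,4)–2(4,4)= 1(3,6)–1(4,6)=  → 2/8 unlike.
Row 4: 1(4,1)–2(5,1)≠ 2(4,4)–1(5,4)≠ 2(4,4)–1(5,5)≠ 1(4,6)–2(5,6)≠ 1(4,6)–1(5,5)=  → 4/5 unlike.
Row 5: 1(5,4)–1(5,5)= 1(5,5)–2(5,6)≠  → 1/2 unlike.
Total adjacent occupied pairs: 54; unlike-type pairs: 18.
18/54 reduces to 1/3.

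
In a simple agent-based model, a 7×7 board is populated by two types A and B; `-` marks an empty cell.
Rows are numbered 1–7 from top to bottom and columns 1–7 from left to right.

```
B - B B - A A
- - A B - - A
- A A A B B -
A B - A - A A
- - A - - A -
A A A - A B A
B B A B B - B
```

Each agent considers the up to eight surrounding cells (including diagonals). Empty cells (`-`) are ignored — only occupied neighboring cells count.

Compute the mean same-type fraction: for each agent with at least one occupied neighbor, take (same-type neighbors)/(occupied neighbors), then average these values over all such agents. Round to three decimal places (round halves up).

0.538

(1,1)B — no occupied neighbors
(1,3)B 2/3
(1,4)B 2/3
(1,6)A 2/2
(1,7)A 2/2
(2,3)A 3/6
(2,4)B 3/6
(2,7)A 2/3
(3,2)A 3/4
(3,3)A 4/6
(3,4)A 3/5
(3,5)B 2/5
(3,6)B 1/4
(4,1)A 1/2
(4,2)B 0/4
(4,4)A 3/4
(4,6)A 2/4
(4,7)A 2/3
(5,3)A 3/4
(5,6)A 4/5
(6,1)A 1/3
(6,2)A 4/6
(6,3)A 3/5
(6,5)A 1/4
(6,6)B 2/5
(6,7)A 1/3
(7,1)B 1/3
(7,2)B 1/5
(7,3)A 2/4
(7,4)B 1/4
(7,5)B 2/3
(7,7)B 1/2
Sum over 31 agents: 2/3 + 2/3 + 2/2 + 2/2 + 3/6 + 3/6 + 2/3 + 3/4 + 4/6 + 3/5 + 2/5 + 1/4 + 1/2 + 0/4 + 3/4 + 2/4 + 2/3 + 3/4 + 4/5 + 1/3 + 4/6 + 3/5 + 1/4 + 2/5 + 1/3 + 1/3 + 1/5 + 2/4 + 1/4 + 2/3 + 1/2 = 50/3; mean = 50/3 ÷ 31 = 50/93 = 0.537634… → 0.538.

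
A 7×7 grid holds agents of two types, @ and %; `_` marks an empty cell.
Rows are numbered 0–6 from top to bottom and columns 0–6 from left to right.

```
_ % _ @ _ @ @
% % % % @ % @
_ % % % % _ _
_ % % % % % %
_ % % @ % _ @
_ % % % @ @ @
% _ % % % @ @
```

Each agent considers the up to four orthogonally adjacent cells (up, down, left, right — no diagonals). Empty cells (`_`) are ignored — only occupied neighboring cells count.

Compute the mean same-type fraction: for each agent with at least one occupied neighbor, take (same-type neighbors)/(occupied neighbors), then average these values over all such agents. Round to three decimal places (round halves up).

0.723

(0,1)% 1/1
(0,3)@ 0/1
(0,5)@ 1/2
(0,6)@ 2/2
(1,0)% 1/1
(1,1)% 4/4
(1,2)% 3/3
(1,3)% 2/4
(1,4)@ 0/3
(1,5)% 0/3
(1,6)@ 1/2
(2,1)% 3/3
(2,2)% 4/4
(2,3)% 4/4
(2,4)% 2/3
(3,1)% 3/3
(3,2)% 4/4
(3,3)% 3/4
(3,4)% 4/4
(3,5)% 2/2
(3,6)% 1/2
(4,1)% 3/3
(4,2)% 3/4
(4,3)@ 0/4
(4,4)% 1/3
(4,6)@ 1/2
(5,1)% 2/2
(5,2)% 4/4
(5,3)% 2/4
(5,4)@ 1/4
(5,5)@ 3/3
(5,6)@ 3/3
(6,0)% — no occupied neighbors
(6,2)% 2/2
(6,3)% 3/3
(6,4)% 1/3
(6,5)@ 2/3
(6,6)@ 2/2
Sum over 37 agents: 1/1 + 0/1 + 1/2 + 2/2 + 1/1 + 4/4 + 3/3 + 2/4 + 0/3 + 0/3 + 1/2 + 3/3 + 4/4 + 4/4 + 2/3 + 3/3 + 4/4 + 3/4 + 4/4 + 2/2 + 1/2 + 3/3 + 3/4 + 0/4 + 1/3 + 1/2 + 2/2 + 4/4 + 2/4 + 1/4 + 3/3 + 3/3 + 2/2 + 3/3 + 1/3 + 2/3 + 2/2 = 107/4; mean = 107/4 ÷ 37 = 107/148 = 0.722972… → 0.723.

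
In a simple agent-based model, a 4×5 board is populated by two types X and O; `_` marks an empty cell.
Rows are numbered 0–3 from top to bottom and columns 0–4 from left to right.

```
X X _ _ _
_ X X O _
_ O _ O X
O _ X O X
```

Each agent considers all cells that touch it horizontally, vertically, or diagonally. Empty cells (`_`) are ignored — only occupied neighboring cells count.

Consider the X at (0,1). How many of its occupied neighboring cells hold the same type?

Occupied neighbors of (0,1): (0,0)=X, (1,1)=X, (1,2)=X.
Same type (X): 3 of 3.

3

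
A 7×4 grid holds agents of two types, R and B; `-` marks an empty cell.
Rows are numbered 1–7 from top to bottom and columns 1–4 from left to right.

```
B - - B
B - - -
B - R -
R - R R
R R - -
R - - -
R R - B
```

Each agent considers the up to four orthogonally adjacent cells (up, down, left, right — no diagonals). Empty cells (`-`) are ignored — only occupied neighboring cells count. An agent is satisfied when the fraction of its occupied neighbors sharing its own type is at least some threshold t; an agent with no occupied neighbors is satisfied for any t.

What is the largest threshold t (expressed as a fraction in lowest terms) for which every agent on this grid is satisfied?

1/2

Row 1: (1,1)B 1/1 · (1,4)B — no occupied neighbors
Row 2: (2,1)B 2/2
Row 3: (3,1)B 1/2 · (3,3)R 1/1
Row 4: (4,1)R 1/2 · (4,3)R 2/2 · (4,4)R 1/1
Row 5: (5,1)R 3/3 · (5,2)R 1/1
Row 6: (6,1)R 2/2
Row 7: (7,1)R 2/2 · (7,2)R 1/1 · (7,4)B — no occupied neighbors
The smallest same-type fraction is 1/2 at (3,1), which reduces to 1/2. Any threshold above that leaves this agent unsatisfied.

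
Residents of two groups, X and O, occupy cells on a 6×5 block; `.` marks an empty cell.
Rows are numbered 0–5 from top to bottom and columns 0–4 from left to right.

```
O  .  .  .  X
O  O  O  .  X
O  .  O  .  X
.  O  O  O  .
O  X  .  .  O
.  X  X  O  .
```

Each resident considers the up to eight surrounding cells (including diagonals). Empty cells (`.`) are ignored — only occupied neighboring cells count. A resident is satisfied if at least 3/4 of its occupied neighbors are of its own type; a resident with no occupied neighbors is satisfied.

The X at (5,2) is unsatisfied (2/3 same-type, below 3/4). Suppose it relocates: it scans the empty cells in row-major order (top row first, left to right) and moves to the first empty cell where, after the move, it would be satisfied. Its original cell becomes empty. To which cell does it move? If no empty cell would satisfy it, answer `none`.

none

Vacating (5,2). Empty cells in order:
  (0,1): 0/4 same-type → still unsatisfied.
  (0,2): 0/2 same-type → still unsatisfied.
  (0,3): 2/3 same-type → still unsatisfied.
  (1,3): 3/5 same-type → still unsatisfied.
  (2,1): 0/7 same-type → still unsatisfied.
  (2,3): 2/6 same-type → still unsatisfied.
  (3,0): 1/4 same-type → still unsatisfied.
  (3,4): 1/3 same-type → still unsatisfied.
  (4,2): 2/6 same-type → still unsatisfied.
  (4,3): 0/4 same-type → still unsatisfied.
  (5,0): 2/3 same-type → still unsatisfied.
  (5,4): 0/2 same-type → still unsatisfied.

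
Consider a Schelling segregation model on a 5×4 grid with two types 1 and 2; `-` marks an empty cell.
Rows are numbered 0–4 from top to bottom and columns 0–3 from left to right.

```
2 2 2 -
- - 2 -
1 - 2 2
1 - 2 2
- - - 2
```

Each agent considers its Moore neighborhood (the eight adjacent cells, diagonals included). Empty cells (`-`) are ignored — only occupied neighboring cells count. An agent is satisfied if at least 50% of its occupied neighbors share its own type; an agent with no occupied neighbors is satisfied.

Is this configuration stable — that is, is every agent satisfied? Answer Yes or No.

Yes

Row 0: (0,0)2 1/1 ok · (0,1)2 3/3 ok · (0,2)2 2/2 ok
Row 1: (1,2)2 4/4 ok
Row 2: (2,0)1 1/1 ok · (2,2)2 4/4 ok · (2,3)2 4/4 ok
Row 3: (3,0)1 1/1 ok · (3,2)2 4/4 ok · (3,3)2 4/4 ok
Row 4: (4,3)2 2/2 ok
All meet the threshold, so the configuration is stable.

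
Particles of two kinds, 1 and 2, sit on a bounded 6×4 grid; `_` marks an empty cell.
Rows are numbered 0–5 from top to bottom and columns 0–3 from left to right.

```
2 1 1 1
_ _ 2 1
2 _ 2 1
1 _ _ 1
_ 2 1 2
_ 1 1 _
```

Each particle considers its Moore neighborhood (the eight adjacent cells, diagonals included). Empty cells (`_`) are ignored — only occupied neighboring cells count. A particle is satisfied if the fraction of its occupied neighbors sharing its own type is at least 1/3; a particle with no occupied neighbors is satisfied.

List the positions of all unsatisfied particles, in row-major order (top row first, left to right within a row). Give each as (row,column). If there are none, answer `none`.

Row 0: (0,0)2 0/1 ✗ · (0,1)1 1/3 ✓ · (0,2)1 3/4 ✓ · (0,3)1 2/3 ✓
Row 1: (1,2)2 1/6 ✗ · (1,3)1 3/5 ✓
Row 2: (2,0)2 0/1 ✗ · (2,2)2 1/4 ✗ · (2,3)1 2/4 ✓
Row 3: (3,0)1 0/2 ✗ · (3,3)1 2/4 ✓
Row 4: (4,1)2 0/4 ✗ · (4,2)1 3/5 ✓ · (4,3)2 0/3 ✗
Row 5: (5,1)1 2/3 ✓ · (5,2)1 2/4 ✓

(0,0), (1,2), (2,0), (2,2), (3,0), (4,1), (4,3)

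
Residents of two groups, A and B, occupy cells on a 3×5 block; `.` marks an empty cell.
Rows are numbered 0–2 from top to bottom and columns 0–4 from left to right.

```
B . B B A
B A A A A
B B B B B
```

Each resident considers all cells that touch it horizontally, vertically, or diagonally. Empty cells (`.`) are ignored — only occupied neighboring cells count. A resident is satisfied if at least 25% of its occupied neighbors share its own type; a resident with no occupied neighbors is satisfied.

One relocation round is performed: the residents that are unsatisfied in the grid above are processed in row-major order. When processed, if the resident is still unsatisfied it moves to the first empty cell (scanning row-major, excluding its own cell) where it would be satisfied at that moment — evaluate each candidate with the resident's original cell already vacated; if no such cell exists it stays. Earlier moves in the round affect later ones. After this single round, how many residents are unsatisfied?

0

Initially unsatisfied (in order): (0,3), (1,1).
  (0,3) → (0,1).
  (1,1) → (0,3).
Resulting grid:
B B B A A
B . A A A
B B B B B
All satisfied now.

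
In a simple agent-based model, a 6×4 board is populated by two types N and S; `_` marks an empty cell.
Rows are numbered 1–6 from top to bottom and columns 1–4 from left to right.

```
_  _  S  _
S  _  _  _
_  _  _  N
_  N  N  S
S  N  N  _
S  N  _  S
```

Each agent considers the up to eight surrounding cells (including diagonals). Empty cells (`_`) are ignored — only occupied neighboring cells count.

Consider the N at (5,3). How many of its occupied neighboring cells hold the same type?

4

Occupied neighbors of (5,3): (4,2)=N, (4,3)=N, (4,4)=S, (5,2)=N, (6,2)=N, (6,4)=S.
Same type (N): 4 of 6.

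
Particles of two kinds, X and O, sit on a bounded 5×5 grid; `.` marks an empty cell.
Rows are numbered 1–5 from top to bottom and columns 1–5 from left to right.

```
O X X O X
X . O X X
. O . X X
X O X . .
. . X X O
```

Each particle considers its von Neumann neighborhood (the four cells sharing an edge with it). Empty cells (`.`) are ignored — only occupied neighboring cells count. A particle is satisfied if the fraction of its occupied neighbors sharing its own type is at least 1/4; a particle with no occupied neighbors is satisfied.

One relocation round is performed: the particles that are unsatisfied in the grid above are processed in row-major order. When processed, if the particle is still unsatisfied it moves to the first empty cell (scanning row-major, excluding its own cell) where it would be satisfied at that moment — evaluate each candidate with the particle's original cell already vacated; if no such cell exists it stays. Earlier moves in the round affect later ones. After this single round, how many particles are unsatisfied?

Initially unsatisfied (in order): (1,1), (1,4), (2,1), (2,3), (4,1), (5,5).
  (1,1) → (2,2).
  (1,4) → (3,1).
  (2,1) → (1,1).
  (2,3): now satisfied by earlier moves; stays.
  (4,1) → (1,4).
  (5,5) → (2,1).
Resulting grid:
X X X X X
O O O X X
O O . X X
. O X . .
. . X X .
All satisfied now.

0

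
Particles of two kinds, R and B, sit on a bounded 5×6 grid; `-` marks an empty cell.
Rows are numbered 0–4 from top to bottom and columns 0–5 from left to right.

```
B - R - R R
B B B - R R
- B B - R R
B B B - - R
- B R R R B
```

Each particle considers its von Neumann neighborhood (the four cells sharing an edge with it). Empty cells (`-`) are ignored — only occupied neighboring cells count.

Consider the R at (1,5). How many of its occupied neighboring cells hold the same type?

Occupied neighbors of (1,5): (0,5)=R, (2,5)=R, (1,4)=R.
Same type (R): 3 of 3.

3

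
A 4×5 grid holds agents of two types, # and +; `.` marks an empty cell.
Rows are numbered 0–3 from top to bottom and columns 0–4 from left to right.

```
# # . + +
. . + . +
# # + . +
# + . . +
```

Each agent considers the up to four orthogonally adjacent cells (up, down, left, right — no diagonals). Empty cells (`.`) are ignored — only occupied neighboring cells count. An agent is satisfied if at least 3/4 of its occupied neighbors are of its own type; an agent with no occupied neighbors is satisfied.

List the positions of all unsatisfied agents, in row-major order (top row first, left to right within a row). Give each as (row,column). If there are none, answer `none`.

Row 0: (0,0)# 1/1 ok · (0,1)# 1/1 ok · (0,3)+ 1/1 ok · (0,4)+ 2/2 ok
Row 1: (1,2)+ 1/1 ok · (1,4)+ 2/2 ok
Row 2: (2,0)# 2/2 ok · (2,1)# 1/3 unhappy · (2,2)+ 1/2 unhappy · (2,4)+ 2/2 ok
Row 3: (3,0)# 1/2 unhappy · (3,1)+ 0/2 unhappy · (3,4)+ 1/1 ok

(2,1), (2,2), (3,0), (3,1)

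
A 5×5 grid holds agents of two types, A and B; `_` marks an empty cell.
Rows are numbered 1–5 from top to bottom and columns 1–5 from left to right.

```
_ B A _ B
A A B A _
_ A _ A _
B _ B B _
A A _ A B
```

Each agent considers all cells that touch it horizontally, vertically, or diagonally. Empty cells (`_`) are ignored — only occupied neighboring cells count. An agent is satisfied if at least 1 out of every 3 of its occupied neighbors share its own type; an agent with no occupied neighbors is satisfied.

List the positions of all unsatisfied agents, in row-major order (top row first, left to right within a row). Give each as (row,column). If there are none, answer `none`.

(1,2), (1,5), (2,3), (3,4), (4,1), (4,3), (5,4)

(1,2)B 1/4 unhappy
(1,3)A 2/4 ok
(1,5)B 0/1 unhappy
(2,1)A 2/3 ok
(2,2)A 3/5 ok
(2,3)B 1/6 unhappy
(2,4)A 2/4 ok
(3,2)A 2/5 ok
(3,4)A 1/4 unhappy
(4,1)B 0/3 unhappy
(4,3)B 1/5 unhappy
(4,4)B 2/4 ok
(5,1)A 1/2 ok
(5,2)A 1/3 ok
(5,4)A 0/3 unhappy
(5,5)B 1/2 ok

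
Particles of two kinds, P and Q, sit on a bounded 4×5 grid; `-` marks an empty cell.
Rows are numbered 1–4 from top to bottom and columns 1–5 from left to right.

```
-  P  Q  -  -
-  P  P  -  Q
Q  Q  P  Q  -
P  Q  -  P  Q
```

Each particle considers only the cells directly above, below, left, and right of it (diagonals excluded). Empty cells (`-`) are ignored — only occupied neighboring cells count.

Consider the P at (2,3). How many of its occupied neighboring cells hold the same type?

Occupied neighbors of (2,3): (1,3)=Q, (3,3)=P, (2,2)=P.
Same type (P): 2 of 3.

2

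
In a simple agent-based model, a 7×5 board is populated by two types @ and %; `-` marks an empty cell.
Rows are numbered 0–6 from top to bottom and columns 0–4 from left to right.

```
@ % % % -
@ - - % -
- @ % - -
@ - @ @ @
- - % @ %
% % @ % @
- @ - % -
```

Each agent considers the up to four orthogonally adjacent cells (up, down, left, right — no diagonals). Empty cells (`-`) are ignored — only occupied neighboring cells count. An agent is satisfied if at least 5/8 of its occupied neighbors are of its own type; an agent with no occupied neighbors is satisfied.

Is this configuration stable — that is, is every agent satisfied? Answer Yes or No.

(0,0)@ 1/2 not
(0,1)% 1/2 not
(0,2)% 2/2 satisfied
(0,3)% 2/2 satisfied
(1,0)@ 1/1 satisfied
(1,3)% 1/1 satisfied
(2,1)@ 0/1 not
(2,2)% 0/2 not
(3,0)@ 0/0 satisfied
(3,2)@ 1/3 not
(3,3)@ 3/3 satisfied
(3,4)@ 1/2 not
(4,2)% 0/3 not
(4,3)@ 1/4 not
(4,4)% 0/3 not
(5,0)% 1/1 satisfied
(5,1)% 1/3 not
(5,2)@ 0/3 not
(5,3)% 1/4 not
(5,4)@ 0/2 not
(6,1)@ 0/1 not
(6,3)% 1/1 satisfied
For instance (0,0) has only 1/2 same-type neighbors, below 5/8.

No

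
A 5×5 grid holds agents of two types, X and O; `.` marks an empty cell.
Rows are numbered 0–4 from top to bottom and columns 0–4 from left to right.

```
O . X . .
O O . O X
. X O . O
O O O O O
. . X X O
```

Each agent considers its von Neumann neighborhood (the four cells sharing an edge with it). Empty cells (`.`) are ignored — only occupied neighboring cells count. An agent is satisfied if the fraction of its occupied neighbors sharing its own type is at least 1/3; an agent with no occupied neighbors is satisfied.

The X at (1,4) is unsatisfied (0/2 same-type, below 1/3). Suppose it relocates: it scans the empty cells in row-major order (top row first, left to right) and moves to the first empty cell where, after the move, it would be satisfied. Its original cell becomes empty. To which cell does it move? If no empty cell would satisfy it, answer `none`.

Vacating (1,4). Empty cells in order:
  (0,1): 1/3 same-type → satisfied — stop here.

(0,1)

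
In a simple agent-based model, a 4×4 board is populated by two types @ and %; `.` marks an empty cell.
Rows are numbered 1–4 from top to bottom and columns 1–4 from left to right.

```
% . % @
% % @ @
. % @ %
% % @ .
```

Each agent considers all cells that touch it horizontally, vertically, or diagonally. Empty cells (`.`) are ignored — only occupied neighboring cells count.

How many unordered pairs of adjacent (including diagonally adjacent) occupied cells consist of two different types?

14

Scan each occupied cell's neighbors to the right and below (and the two forward diagonals) so each pair is counted once.
From row 1: 3 unlike of 8 pairs (running 3/8).
From row 2: 5 unlike of 11 pairs (running 8/19).
From row 3: 5 unlike of 8 pairs (running 13/27).
From row 4: 1 unlike of 2 pairs (running 14/29).
Total adjacent occupied pairs: 29; unlike-type pairs: 14.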